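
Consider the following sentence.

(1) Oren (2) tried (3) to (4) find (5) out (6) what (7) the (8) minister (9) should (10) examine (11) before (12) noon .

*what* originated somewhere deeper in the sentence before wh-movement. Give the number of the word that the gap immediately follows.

In situ: The minister should examine what before noon.
'what' is the direct object of 'examine'. It moves to the left edge, and the trace sits right after 'examine':
Oren tried to find out what the minister should examine ___ before noon.
'examine' is word 10.

10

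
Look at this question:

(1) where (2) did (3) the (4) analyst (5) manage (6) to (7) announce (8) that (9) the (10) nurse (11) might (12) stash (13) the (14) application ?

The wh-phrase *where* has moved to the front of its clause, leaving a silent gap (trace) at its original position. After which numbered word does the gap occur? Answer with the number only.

Before movement: The analyst did manage to announce that the nurse might stash the application where.
'where' functions as the locative complement of 'stash'. It moves to the left edge, and the trace sits right after 'application':
Where did the analyst manage to announce that the nurse might stash the application ___?
'application' is word 14.

14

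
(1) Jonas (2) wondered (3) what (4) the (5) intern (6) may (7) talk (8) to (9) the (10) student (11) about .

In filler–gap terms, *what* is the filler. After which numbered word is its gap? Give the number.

Underlying clause: The intern may talk to the student about what.
'what' is the object of the preposition 'about'. Wh-movement fronts it, leaving a gap right after 'about':
Jonas wondered what the intern may talk to the student about ___.
'about' is word 11.

11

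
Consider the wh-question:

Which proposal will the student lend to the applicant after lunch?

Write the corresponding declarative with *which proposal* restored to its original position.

The student will lend which proposal to the applicant after lunch.

The filler 'which proposal' is interpreted as the direct object of 'lend'. Wh-movement fronts it, leaving a gap right after 'lend':
Which proposal will the student lend ___ to the applicant after lunch?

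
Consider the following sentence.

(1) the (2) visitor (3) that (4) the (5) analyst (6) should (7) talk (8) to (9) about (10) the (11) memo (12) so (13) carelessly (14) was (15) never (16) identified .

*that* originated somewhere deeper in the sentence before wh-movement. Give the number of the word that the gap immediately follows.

8

'that' is the object of the preposition 'to'. It moves to the left edge, and the trace sits right after 'to':
The visitor that the analyst should talk to ___ about the memo so carelessly was never identified.
'to' is word 8.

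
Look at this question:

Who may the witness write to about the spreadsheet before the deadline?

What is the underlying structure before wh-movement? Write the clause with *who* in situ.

The filler 'who' is interpreted as the object of the preposition 'to'. It moves to the left edge, and the trace sits right after 'to':
Who may the witness write to ___ about the spreadsheet before the deadline?

The witness may write to who about the spreadsheet before the deadline.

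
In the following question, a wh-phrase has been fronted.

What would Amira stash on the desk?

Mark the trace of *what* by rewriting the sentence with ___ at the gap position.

In situ: Amira would stash what on the desk.
The filler 'what' is interpreted as the direct object of 'stash'. The gap is right after 'stash'.

What would Amira stash ___ on the desk?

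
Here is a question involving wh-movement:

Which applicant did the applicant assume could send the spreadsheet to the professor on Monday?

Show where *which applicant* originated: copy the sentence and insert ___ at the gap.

Which applicant did the applicant assume ___ could send the spreadsheet to the professor on Monday?

Before movement: The applicant did assume which applicant could send the spreadsheet to the professor on Monday.
'which applicant' is the subject of the clause embedded under 'assume'. The gap is right after 'assume'.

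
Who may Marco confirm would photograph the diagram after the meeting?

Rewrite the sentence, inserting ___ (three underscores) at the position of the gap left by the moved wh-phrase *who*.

In situ: Marco may confirm who would photograph the diagram after the meeting.
The filler 'who' is interpreted as the subject of the clause embedded under 'confirm'. The gap is right after 'confirm'.

Who may Marco confirm ___ would photograph the diagram after the meeting?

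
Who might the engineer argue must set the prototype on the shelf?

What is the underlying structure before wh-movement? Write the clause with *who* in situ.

The filler 'who' is interpreted as the subject of the clause embedded under 'argue'. It moves to the left edge, and the trace sits right after 'argue':
Who might the engineer argue ___ must set the prototype on the shelf?

The engineer might argue who must set the prototype on the shelf.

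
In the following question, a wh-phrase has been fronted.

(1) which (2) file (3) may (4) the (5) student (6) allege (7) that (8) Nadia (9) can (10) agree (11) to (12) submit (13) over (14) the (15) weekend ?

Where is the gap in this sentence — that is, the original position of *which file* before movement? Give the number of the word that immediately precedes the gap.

Pre-movement form: The student may allege that Nadia can agree to submit which file over the weekend.
'which file' is the direct object of 'submit'. It moves to the left edge, and the trace sits right after 'submit':
Which file may the student allege that Nadia can agree to submit ___ over the weekend?
'submit' is word 12.

12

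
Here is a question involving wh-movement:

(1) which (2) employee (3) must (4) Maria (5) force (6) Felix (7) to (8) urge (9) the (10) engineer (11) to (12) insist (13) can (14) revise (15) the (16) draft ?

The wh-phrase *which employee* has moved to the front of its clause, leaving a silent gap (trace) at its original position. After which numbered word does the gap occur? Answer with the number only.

12

In situ: Maria must force Felix to urge the engineer to insist which employee can revise the draft.
'which employee' functions as the subject of the clause embedded under 'insist'. Wh-movement fronts it, leaving a gap right after 'insist':
Which employee must Maria force Felix to urge the engineer to insist ___ can revise the draft?
'insist' is word 12.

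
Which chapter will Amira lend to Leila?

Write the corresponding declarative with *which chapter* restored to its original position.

The filler 'which chapter' is interpreted as the direct object of 'lend'. It moves to the left edge, and the trace sits right after 'lend':
Which chapter will Amira lend ___ to Leila?

Amira will lend which chapter to Leila.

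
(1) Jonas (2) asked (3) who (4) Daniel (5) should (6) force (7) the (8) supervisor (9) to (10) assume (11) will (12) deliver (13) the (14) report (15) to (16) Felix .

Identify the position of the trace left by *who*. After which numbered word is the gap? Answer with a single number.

10

Underlying clause: Daniel should force the supervisor to assume who will deliver the report to Felix.
'who' is the subject of the clause embedded under 'assume'. Fronting leaves a gap immediately after 'assume':
Jonas asked who Daniel should force the supervisor to assume ___ will deliver the report to Felix.
'assume' is word 10.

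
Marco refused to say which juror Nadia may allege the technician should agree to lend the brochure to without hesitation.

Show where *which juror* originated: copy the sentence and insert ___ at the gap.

Marco refused to say which juror Nadia may allege the technician should agree to lend the brochure to ___ without hesitation.

Pre-movement form: Nadia may allege the technician should agree to lend the brochure to which juror without hesitation.
'which juror' is the object of the preposition 'to' (recipient of 'lend'). The gap is right after 'to'.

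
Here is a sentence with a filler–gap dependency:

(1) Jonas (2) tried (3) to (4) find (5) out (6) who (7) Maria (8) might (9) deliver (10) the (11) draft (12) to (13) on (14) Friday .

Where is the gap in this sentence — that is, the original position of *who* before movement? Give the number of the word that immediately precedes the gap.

In situ: Maria might deliver the draft to who on Friday.
The filler 'who' is interpreted as the object of the preposition 'to' (recipient of 'deliver'). Fronting leaves a gap immediately after 'to':
Jonas tried to find out who Maria might deliver the draft to ___ on Friday.
'to' is word 12.

12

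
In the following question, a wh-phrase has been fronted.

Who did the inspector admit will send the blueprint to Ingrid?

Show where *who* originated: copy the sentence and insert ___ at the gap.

Before movement: The inspector did admit who will send the blueprint to Ingrid.
'who' functions as the subject of the clause embedded under 'admit'. The gap is right after 'admit'.

Who did the inspector admit ___ will send the blueprint to Ingrid?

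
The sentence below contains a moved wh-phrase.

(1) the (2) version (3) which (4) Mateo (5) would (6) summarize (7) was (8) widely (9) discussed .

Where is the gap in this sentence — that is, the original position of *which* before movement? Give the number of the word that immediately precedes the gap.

'which' functions as the direct object of 'summarize'. Fronting leaves a gap immediately after 'summarize':
The version which Mateo would summarize ___ was widely discussed.
'summarize' is word 6.

6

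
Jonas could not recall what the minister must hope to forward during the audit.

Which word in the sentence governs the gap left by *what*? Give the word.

forward

Pre-movement form: The minister must hope to forward what during the audit.
The filler 'what' is interpreted as the direct object of 'forward'. It moves to the left edge, and the trace sits right after 'forward':
Jonas could not recall what the minister must hope to forward ___ during the audit.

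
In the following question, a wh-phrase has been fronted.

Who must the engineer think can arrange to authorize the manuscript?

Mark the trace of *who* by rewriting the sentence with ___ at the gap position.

Before movement: The engineer must think who can arrange to authorize the manuscript.
'who' functions as the subject of the clause embedded under 'think'. The gap is right after 'think'.

Who must the engineer think ___ can arrange to authorize the manuscript?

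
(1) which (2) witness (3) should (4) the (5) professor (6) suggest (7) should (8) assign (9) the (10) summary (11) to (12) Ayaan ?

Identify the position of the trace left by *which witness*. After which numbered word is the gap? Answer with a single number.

Underlying clause: The professor should suggest which witness should assign the summary to Ayaan.
'which witness' is the subject of the clause embedded under 'suggest'. Wh-movement fronts it, leaving a gap right after 'suggest':
Which witness should the professor suggest ___ should assign the summary to Ayaan?
'suggest' is word 6.

6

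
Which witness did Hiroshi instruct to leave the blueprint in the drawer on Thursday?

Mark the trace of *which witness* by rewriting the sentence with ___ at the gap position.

Before movement: Hiroshi did instruct which witness to leave the blueprint in the drawer on Thursday.
The filler 'which witness' is interpreted as the direct object of 'instruct'. The gap is right after 'instruct'.

Which witness did Hiroshi instruct ___ to leave the blueprint in the drawer on Thursday?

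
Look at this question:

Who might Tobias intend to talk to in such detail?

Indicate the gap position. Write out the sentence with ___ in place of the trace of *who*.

Before movement: Tobias might intend to talk to who in such detail.
'who' functions as the object of the preposition 'to'. The gap is right after 'to'.

Who might Tobias intend to talk to ___ in such detail?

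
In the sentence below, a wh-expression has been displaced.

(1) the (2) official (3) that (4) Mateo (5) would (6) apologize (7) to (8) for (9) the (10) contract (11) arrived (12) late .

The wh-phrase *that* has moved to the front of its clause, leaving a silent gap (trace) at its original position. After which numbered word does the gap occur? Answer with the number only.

The filler 'that' is interpreted as the object of the preposition 'to'. Wh-movement fronts it, leaving a gap right after 'to':
The official that Mateo would apologize to ___ for the contract arrived late.
'to' is word 7.

7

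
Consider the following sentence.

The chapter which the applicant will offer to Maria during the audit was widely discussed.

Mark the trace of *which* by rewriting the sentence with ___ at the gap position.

The chapter which the applicant will offer ___ to Maria during the audit was widely discussed.

'which' functions as the direct object of 'offer'. The gap is right after 'offer'.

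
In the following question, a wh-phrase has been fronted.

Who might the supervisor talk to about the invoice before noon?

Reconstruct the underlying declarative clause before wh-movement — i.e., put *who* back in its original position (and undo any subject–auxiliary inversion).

The supervisor might talk to who about the invoice before noon.

'who' functions as the object of the preposition 'to'. Wh-movement fronts it, leaving a gap right after 'to':
Who might the supervisor talk to ___ about the invoice before noon?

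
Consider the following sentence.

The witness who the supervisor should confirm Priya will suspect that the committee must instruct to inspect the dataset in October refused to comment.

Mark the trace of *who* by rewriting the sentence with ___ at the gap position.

The filler 'who' is interpreted as the direct object of 'instruct'. The gap is right after 'instruct'.

The witness who the supervisor should confirm Priya will suspect that the committee must instruct ___ to inspect the dataset in October refused to comment.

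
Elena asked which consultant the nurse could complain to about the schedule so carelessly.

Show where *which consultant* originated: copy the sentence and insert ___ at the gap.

Underlying clause: The nurse could complain to which consultant about the schedule so carelessly.
'which consultant' functions as the object of the preposition 'to'. The gap is right after 'to'.

Elena asked which consultant the nurse could complain to ___ about the schedule so carelessly.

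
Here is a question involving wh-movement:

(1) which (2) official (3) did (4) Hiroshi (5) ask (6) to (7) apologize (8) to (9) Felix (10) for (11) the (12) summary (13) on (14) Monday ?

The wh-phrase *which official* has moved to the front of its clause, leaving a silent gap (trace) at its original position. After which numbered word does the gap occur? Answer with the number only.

Underlying clause: Hiroshi did ask which official to apologize to Felix for the summary on Monday.
The filler 'which official' is interpreted as the direct object of 'ask'. Wh-movement fronts it, leaving a gap right after 'ask':
Which official did Hiroshi ask ___ to apologize to Felix for the summary on Monday?
'ask' is word 5.

5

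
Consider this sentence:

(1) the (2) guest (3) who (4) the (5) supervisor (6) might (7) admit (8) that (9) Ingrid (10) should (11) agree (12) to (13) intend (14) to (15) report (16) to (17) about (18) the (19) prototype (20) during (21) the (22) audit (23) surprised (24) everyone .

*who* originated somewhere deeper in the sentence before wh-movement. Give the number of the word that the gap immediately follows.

16

'who' functions as the object of the preposition 'to'. Fronting leaves a gap immediately after 'to':
The guest who the supervisor might admit that Ingrid should agree to intend to report to ___ about the prototype during the audit surprised everyone.
'to' is word 16.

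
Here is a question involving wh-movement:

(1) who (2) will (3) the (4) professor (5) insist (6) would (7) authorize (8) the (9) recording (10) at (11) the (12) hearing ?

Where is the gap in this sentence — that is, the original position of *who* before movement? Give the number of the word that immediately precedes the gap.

Pre-movement form: The professor will insist who would authorize the recording at the hearing.
'who' functions as the subject of the clause embedded under 'insist'. Wh-movement fronts it, leaving a gap right after 'insist':
Who will the professor insist ___ would authorize the recording at the hearing?
'insist' is word 5.

5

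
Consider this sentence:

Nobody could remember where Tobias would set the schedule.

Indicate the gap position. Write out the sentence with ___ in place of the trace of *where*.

In situ: Tobias would set the schedule where.
'where' is the locative complement of 'set'. The gap is right after 'schedule'.

Nobody could remember where Tobias would set the schedule ___.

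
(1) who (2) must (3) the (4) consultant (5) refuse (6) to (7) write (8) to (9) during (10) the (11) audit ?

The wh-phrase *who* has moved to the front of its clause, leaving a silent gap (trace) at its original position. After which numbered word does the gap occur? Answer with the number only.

8

Pre-movement form: The consultant must refuse to write to who during the audit.
'who' is the object of the preposition 'to'. Fronting leaves a gap immediately after 'to':
Who must the consultant refuse to write to ___ during the audit?
'to' is word 8.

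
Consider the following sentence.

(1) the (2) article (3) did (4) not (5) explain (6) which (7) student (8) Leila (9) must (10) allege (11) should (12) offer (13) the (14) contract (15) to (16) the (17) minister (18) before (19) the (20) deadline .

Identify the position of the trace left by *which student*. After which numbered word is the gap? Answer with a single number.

In situ: Leila must allege which student should offer the contract to the minister before the deadline.
'which student' is the subject of the clause embedded under 'allege'. Wh-movement fronts it, leaving a gap right after 'allege':
The article did not explain which student Leila must allege ___ should offer the contract to the minister before the deadline.
'allege' is word 10.

10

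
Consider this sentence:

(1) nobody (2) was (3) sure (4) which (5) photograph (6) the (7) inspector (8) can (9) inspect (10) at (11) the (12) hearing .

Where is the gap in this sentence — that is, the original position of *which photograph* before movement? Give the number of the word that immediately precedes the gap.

Before movement: The inspector can inspect which photograph at the hearing.
'which photograph' is the direct object of 'inspect'. It moves to the left edge, and the trace sits right after 'inspect':
Nobody was sure which photograph the inspector can inspect ___ at the hearing.
'inspect' is word 9.

9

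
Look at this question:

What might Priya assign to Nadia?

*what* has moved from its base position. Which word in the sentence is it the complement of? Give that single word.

assign

In situ: Priya might assign what to Nadia.
'what' is the direct object of 'assign'. It moves to the left edge, and the trace sits right after 'assign':
What might Priya assign ___ to Nadia?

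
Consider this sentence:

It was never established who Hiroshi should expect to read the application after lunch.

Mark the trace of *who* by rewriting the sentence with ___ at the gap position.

It was never established who Hiroshi should expect ___ to read the application after lunch.

Before movement: Hiroshi should expect who to read the application after lunch.
The filler 'who' is interpreted as the direct object of 'expect'. The gap is right after 'expect'.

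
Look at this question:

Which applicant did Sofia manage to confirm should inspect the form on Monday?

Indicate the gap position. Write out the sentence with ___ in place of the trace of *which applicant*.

Underlying clause: Sofia did manage to confirm which applicant should inspect the form on Monday.
'which applicant' functions as the subject of the clause embedded under 'confirm'. The gap is right after 'confirm'.

Which applicant did Sofia manage to confirm ___ should inspect the form on Monday?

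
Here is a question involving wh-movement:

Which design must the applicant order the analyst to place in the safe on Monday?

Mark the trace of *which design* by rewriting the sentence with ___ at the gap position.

Which design must the applicant order the analyst to place ___ in the safe on Monday?

Underlying clause: The applicant must order the analyst to place which design in the safe on Monday.
'which design' functions as the direct object of 'place'. The gap is right after 'place'.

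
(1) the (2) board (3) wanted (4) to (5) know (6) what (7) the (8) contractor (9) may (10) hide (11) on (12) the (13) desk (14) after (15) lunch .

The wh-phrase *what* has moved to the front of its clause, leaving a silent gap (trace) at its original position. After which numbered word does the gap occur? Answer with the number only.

Pre-movement form: The contractor may hide what on the desk after lunch.
'what' functions as the direct object of 'hide'. It moves to the left edge, and the trace sits right after 'hide':
The board wanted to know what the contractor may hide ___ on the desk after lunch.
'hide' is word 10.

10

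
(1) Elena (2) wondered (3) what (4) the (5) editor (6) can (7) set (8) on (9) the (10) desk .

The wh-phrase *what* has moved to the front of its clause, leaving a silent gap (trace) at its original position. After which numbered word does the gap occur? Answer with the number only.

Pre-movement form: The editor can set what on the desk.
The filler 'what' is interpreted as the direct object of 'set'. Fronting leaves a gap immediately after 'set':
Elena wondered what the editor can set ___ on the desk.
'set' is word 7.

7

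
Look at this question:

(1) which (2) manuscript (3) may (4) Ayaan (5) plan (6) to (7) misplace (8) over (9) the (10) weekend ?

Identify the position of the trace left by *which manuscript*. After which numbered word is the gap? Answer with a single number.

7

Before movement: Ayaan may plan to misplace which manuscript over the weekend.
The filler 'which manuscript' is interpreted as the direct object of 'misplace'. Fronting leaves a gap immediately after 'misplace':
Which manuscript may Ayaan plan to misplace ___ over the weekend?
'misplace' is word 7.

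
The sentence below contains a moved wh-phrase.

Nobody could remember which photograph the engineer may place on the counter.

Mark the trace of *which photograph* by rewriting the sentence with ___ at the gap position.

Nobody could remember which photograph the engineer may place ___ on the counter.

Pre-movement form: The engineer may place which photograph on the counter.
'which photograph' is the direct object of 'place'. The gap is right after 'place'.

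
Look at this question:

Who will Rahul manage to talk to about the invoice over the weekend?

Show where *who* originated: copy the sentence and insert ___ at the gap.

Who will Rahul manage to talk to ___ about the invoice over the weekend?

Pre-movement form: Rahul will manage to talk to who about the invoice over the weekend.
'who' is the object of the preposition 'to'. The gap is right after 'to'.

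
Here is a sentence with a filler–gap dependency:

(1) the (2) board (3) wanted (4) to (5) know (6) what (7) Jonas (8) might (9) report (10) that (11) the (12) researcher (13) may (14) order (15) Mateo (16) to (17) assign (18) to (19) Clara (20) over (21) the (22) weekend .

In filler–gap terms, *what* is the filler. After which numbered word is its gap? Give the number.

Underlying clause: Jonas might report that the researcher may order Mateo to assign what to Clara over the weekend.
'what' functions as the direct object of 'assign'. Wh-movement fronts it, leaving a gap right after 'assign':
The board wanted to know what Jonas might report that the researcher may order Mateo to assign ___ to Clara over the weekend.
'assign' is word 17.

17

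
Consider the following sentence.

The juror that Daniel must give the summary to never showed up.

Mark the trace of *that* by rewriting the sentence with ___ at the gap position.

'that' functions as the object of the preposition 'to' (recipient of 'give'). The gap is right after 'to'.

The juror that Daniel must give the summary to ___ never showed up.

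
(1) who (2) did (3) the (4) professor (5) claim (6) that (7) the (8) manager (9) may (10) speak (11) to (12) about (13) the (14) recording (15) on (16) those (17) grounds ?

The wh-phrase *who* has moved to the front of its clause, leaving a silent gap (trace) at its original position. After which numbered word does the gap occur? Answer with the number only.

Before movement: The professor did claim that the manager may speak to who about the recording on those grounds.
The filler 'who' is interpreted as the object of the preposition 'to'. Fronting leaves a gap immediately after 'to':
Who did the professor claim that the manager may speak to ___ about the recording on those grounds?
'to' is word 11.

11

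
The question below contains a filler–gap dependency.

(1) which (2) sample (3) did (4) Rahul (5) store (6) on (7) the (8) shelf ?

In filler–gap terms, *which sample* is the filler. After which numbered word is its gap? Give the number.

Pre-movement form: Rahul did store which sample on the shelf.
'which sample' is the direct object of 'store'. It moves to the left edge, and the trace sits right after 'store':
Which sample did Rahul store ___ on the shelf?
'store' is word 5.

5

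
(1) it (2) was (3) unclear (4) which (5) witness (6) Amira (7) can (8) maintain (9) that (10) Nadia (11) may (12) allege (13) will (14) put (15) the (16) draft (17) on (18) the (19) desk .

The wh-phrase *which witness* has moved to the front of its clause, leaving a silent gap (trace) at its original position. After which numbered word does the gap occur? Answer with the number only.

Pre-movement form: Amira can maintain that Nadia may allege which witness will put the draft on the desk.
'which witness' functions as the subject of the clause embedded under 'allege'. Wh-movement fronts it, leaving a gap right after 'allege':
It was unclear which witness Amira can maintain that Nadia may allege ___ will put the draft on the desk.
'allege' is word 12.

12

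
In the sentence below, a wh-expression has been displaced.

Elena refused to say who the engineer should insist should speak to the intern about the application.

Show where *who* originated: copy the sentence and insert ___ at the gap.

Underlying clause: The engineer should insist who should speak to the intern about the application.
'who' is the subject of the clause embedded under 'insist'. The gap is right after 'insist'.

Elena refused to say who the engineer should insist ___ should speak to the intern about the application.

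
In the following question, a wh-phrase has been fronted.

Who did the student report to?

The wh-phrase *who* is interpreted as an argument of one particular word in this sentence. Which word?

to

Before movement: The student did report to who.
The filler 'who' is interpreted as the object of the preposition 'to'. Fronting leaves a gap immediately after 'to':
Who did the student report to ___?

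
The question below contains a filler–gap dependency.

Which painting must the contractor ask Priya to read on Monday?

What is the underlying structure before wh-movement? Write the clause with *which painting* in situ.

The contractor must ask Priya to read which painting on Monday.

The filler 'which painting' is interpreted as the direct object of 'read'. Fronting leaves a gap immediately after 'read':
Which painting must the contractor ask Priya to read ___ on Monday?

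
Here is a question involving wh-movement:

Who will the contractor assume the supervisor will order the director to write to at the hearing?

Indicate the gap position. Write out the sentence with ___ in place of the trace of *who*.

Who will the contractor assume the supervisor will order the director to write to ___ at the hearing?

Before movement: The contractor will assume the supervisor will order the director to write to who at the hearing.
The filler 'who' is interpreted as the object of the preposition 'to'. The gap is right after 'to'.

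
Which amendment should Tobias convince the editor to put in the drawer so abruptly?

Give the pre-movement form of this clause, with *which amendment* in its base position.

'which amendment' is the direct object of 'put'. Fronting leaves a gap immediately after 'put':
Which amendment should Tobias convince the editor to put ___ in the drawer so abruptly?

Tobias should convince the editor to put which amendment in the drawer so abruptly.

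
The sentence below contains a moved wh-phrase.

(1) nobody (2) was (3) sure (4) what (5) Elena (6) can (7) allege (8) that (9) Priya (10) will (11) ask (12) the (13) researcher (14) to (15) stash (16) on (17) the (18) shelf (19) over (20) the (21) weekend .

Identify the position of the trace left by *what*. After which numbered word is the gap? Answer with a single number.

Before movement: Elena can allege that Priya will ask the researcher to stash what on the shelf over the weekend.
'what' functions as the direct object of 'stash'. It moves to the left edge, and the trace sits right after 'stash':
Nobody was sure what Elena can allege that Priya will ask the researcher to stash ___ on the shelf over the weekend.
'stash' is word 15.

15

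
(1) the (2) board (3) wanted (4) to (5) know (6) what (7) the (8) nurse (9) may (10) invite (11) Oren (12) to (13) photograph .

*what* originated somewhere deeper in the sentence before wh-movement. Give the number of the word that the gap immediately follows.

13

Underlying clause: The nurse may invite Oren to photograph what.
The filler 'what' is interpreted as the direct object of 'photograph'. It moves to the left edge, and the trace sits right after 'photograph':
The board wanted to know what the nurse may invite Oren to photograph ___.
'photograph' is word 13.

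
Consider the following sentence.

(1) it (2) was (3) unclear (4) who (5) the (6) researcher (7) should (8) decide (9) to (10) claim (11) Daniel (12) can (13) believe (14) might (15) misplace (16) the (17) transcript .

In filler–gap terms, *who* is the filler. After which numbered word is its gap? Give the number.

Underlying clause: The researcher should decide to claim Daniel can believe who might misplace the transcript.
'who' functions as the subject of the clause embedded under 'believe'. Wh-movement fronts it, leaving a gap right after 'believe':
It was unclear who the researcher should decide to claim Daniel can believe ___ might misplace the transcript.
'believe' is word 13.

13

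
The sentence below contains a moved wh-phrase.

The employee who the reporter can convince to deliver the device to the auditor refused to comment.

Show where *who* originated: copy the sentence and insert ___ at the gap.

The employee who the reporter can convince ___ to deliver the device to the auditor refused to comment.

The filler 'who' is interpreted as the direct object of 'convince'. The gap is right after 'convince'.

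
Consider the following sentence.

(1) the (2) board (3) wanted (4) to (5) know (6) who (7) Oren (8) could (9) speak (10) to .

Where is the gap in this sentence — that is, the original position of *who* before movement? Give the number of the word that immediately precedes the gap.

10

Pre-movement form: Oren could speak to who.
The filler 'who' is interpreted as the object of the preposition 'to'. Fronting leaves a gap immediately after 'to':
The board wanted to know who Oren could speak to ___.
'to' is word 10.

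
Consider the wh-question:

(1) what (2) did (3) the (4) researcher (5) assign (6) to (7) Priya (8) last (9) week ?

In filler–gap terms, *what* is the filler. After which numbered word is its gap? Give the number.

Underlying clause: The researcher did assign what to Priya last week.
The filler 'what' is interpreted as the direct object of 'assign'. Fronting leaves a gap immediately after 'assign':
What did the researcher assign ___ to Priya last week?
'assign' is word 5.

5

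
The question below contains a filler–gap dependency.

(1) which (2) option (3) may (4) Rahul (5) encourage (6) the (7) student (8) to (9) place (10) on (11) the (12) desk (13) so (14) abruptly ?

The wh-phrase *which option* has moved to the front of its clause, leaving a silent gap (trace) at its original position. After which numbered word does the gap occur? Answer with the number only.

Pre-movement form: Rahul may encourage the student to place which option on the desk so abruptly.
'which option' functions as the direct object of 'place'. Fronting leaves a gap immediately after 'place':
Which option may Rahul encourage the student to place ___ on the desk so abruptly?
'place' is word 9.

9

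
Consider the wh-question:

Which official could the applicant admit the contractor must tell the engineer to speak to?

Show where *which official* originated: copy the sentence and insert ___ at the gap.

Underlying clause: The applicant could admit the contractor must tell the engineer to speak to which official.
'which official' functions as the object of the preposition 'to'. The gap is right after 'to'.

Which official could the applicant admit the contractor must tell the engineer to speak to ___?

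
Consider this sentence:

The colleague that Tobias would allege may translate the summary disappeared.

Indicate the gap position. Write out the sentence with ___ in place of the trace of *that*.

The colleague that Tobias would allege ___ may translate the summary disappeared.

'that' functions as the subject of the clause embedded under 'allege'. The gap is right after 'allege'.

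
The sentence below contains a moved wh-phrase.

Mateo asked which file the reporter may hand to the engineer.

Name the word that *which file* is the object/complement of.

Pre-movement form: The reporter may hand which file to the engineer.
'which file' functions as the direct object of 'hand'. Fronting leaves a gap immediately after 'hand':
Mateo asked which file the reporter may hand ___ to the engineer.

hand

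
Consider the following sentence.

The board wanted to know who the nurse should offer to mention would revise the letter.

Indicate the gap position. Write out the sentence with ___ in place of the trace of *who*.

The board wanted to know who the nurse should offer to mention ___ would revise the letter.

Before movement: The nurse should offer to mention who would revise the letter.
The filler 'who' is interpreted as the subject of the clause embedded under 'mention'. The gap is right after 'mention'.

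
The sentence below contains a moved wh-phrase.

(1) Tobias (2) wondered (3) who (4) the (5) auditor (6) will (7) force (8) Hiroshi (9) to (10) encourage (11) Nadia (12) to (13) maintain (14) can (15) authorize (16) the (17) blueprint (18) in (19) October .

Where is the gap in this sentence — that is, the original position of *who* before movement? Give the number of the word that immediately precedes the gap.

13

Before movement: The auditor will force Hiroshi to encourage Nadia to maintain who can authorize the blueprint in October.
'who' is the subject of the clause embedded under 'maintain'. Wh-movement fronts it, leaving a gap right after 'maintain':
Tobias wondered who the auditor will force Hiroshi to encourage Nadia to maintain ___ can authorize the blueprint in October.
'maintain' is word 13.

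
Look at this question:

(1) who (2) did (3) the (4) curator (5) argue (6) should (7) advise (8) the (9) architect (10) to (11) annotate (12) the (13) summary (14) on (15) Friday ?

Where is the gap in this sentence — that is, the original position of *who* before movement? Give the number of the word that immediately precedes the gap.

In situ: The curator did argue who should advise the architect to annotate the summary on Friday.
'who' is the subject of the clause embedded under 'argue'. Fronting leaves a gap immediately after 'argue':
Who did the curator argue ___ should advise the architect to annotate the summary on Friday?
'argue' is word 5.

5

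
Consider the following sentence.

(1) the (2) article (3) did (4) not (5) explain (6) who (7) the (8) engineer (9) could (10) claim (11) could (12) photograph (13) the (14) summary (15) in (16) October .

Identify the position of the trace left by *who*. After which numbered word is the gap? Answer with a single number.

Underlying clause: The engineer could claim who could photograph the summary in October.
'who' is the subject of the clause embedded under 'claim'. Fronting leaves a gap immediately after 'claim':
The article did not explain who the engineer could claim ___ could photograph the summary in October.
'claim' is word 10.

10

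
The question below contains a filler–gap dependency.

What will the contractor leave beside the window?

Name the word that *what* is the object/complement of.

leave

Before movement: The contractor will leave what beside the window.
'what' is the direct object of 'leave'. Fronting leaves a gap immediately after 'leave':
What will the contractor leave ___ beside the window?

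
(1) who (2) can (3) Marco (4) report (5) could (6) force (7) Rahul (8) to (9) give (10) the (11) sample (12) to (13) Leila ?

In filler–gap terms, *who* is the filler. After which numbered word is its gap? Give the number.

Pre-movement form: Marco can report who could force Rahul to give the sample to Leila.
'who' is the subject of the clause embedded under 'report'. Fronting leaves a gap immediately after 'report':
Who can Marco report ___ could force Rahul to give the sample to Leila?
'report' is word 4.

4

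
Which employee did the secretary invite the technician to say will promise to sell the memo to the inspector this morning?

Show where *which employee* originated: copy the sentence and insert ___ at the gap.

Which employee did the secretary invite the technician to say ___ will promise to sell the memo to the inspector this morning?

Before movement: The secretary did invite the technician to say which employee will promise to sell the memo to the inspector this morning.
'which employee' is the subject of the clause embedded under 'say'. The gap is right after 'say'.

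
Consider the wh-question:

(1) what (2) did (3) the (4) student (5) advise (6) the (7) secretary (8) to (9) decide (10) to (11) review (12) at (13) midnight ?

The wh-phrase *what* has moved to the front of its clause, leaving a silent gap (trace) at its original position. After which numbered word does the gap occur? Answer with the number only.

Pre-movement form: The student did advise the secretary to decide to review what at midnight.
'what' functions as the direct object of 'review'. It moves to the left edge, and the trace sits right after 'review':
What did the student advise the secretary to decide to review ___ at midnight?
'review' is word 11.

11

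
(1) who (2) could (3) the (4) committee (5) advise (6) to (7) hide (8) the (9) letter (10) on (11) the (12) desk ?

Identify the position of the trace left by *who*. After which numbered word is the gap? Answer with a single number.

5

Before movement: The committee could advise who to hide the letter on the desk.
The filler 'who' is interpreted as the direct object of 'advise'. Wh-movement fronts it, leaving a gap right after 'advise':
Who could the committee advise ___ to hide the letter on the desk?
'advise' is word 5.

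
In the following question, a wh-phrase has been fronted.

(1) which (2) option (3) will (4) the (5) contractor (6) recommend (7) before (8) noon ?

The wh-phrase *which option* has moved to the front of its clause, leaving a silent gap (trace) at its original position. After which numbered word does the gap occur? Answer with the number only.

Pre-movement form: The contractor will recommend which option before noon.
The filler 'which option' is interpreted as the direct object of 'recommend'. Wh-movement fronts it, leaving a gap right after 'recommend':
Which option will the contractor recommend ___ before noon?
'recommend' is word 6.

6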